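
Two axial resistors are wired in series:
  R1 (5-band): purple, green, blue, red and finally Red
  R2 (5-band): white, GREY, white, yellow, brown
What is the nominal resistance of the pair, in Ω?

9965600 Ω

R1: violet, green, blue → 756; red ×10^2 → 75600 Ω.
R2: white, grey, white → 989; yellow ×10^4 → 9890000 Ω.
Series: 75600 + 9890000 = 9965600 Ω.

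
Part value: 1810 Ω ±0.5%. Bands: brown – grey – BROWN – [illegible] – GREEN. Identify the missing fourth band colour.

1810 Ω = 181 × 10^1.
The fourth band is the multiplier, 10^1, which is brown.

brown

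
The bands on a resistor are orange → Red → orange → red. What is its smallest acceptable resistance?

Orange → 3 (first significant figure)
Red → 2 (second significant figure)
Orange → ×10^3 multiplier
Red → ±2% tolerance
32 × 1000 = 32000 Ω
Smallest = 32000 × (1 − 2/100) = 31360 Ω.

31360 Ω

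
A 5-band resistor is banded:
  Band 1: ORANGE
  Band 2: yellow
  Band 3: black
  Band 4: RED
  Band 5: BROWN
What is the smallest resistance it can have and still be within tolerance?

33660 Ω

Orange → 3 (first significant figure)
Yellow → 4 (second significant figure)
Black → 0 (third significant figure)
Red → ×10^2 multiplier
Brown → ±1% tolerance
340 × 100 = 34000 Ω
Smallest = 34000 × (1 − 1/100) = 33660 Ω.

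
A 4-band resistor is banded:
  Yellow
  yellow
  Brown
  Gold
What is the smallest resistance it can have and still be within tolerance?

Yellow → 4 (first significant figure)
Yellow → 4 (second significant figure)
Brown → ×10 multiplier
Gold → ±5% tolerance
44 × 10 = 440 Ω
Smallest = 440 × (1 − 5/100) = 418 Ω.

418 Ω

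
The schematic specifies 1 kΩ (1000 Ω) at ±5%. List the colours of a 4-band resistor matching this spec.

1000 Ω = 10 × 10^2.
1 → brown
0 → black
Multiplier 10^2 → red.
±5% tolerance → gold.

brown, black, red, gold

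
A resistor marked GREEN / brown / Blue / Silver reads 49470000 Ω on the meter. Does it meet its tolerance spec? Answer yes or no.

Green → 5 (first significant figure)
Brown → 1 (second significant figure)
Blue → ×10^6 multiplier
Silver → ±10% tolerance
51 × 1000000 = 51000000 Ω
Allowed range: 45900000 Ω to 56100000 Ω.
49470000 Ω lies inside that range.

yes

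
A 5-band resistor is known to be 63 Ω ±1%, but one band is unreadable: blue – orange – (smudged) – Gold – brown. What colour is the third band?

63 Ω = 630 × 10^-1.
The third band gives digit 0 of the significand, and 0 is black.

black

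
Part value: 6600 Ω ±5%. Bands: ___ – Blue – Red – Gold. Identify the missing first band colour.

blue

6600 Ω = 66 × 10^2.
The first band gives digit 6 of the significand, and 6 is blue.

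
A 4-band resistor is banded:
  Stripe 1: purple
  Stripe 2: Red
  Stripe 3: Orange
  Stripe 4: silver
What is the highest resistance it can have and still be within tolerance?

79200 Ω

Violet → 7 (first significant figure)
Red → 2 (second significant figure)
Orange → ×10^3 multiplier
Silver → ±10% tolerance
72 × 1000 = 72000 Ω
Highest = 72000 × (1 + 10/100) = 79200 Ω.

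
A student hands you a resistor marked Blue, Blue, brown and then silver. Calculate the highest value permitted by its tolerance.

726 Ω

Blue → 6 (first significant figure)
Blue → 6 (second significant figure)
Brown → ×10 multiplier
Silver → ±10% tolerance
66 × 10 = 660 Ω
Highest = 660 × (1 + 10/100) = 726 Ω.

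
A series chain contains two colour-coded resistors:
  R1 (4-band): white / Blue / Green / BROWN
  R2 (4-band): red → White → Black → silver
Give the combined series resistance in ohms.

9600029 Ω

R1: white, blue → 96; green ×10^5 → 9600000 Ω.
R2: red, white → 29; black ×1 → 29 Ω.
Series: 9600000 + 29 = 9600029 Ω.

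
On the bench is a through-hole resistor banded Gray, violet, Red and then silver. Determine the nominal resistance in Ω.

8700 Ω

Grey → 8 (first significant figure)
Violet → 7 (second significant figure)
Red → ×10^2 multiplier
87 × 100 = 8700 Ω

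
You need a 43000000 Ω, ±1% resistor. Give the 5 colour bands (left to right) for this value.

43000000 Ω = 430 × 10^5.
4 → yellow
3 → orange
0 → black
Multiplier 10^5 → green.
±1% tolerance → brown.

yellow, orange, black, green, brown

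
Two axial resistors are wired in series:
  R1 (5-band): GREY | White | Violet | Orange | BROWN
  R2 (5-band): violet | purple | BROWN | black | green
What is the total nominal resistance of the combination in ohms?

R1: grey, white, violet → 897; orange ×10^3 → 897000 Ω.
R2: violet, violet, brown → 771; black ×1 → 771 Ω.
Series: 897000 + 771 = 897771 Ω.

897771 Ω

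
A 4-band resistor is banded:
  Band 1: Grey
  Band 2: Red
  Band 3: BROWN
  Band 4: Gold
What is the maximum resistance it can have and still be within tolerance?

861 Ω

Grey → 8 (first significant figure)
Red → 2 (second significant figure)
Brown → ×10 multiplier
Gold → ±5% tolerance
82 × 10 = 820 Ω
Maximum = 820 × (1 + 5/100) = 861 Ω.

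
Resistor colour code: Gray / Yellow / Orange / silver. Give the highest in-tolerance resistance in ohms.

Grey → 8 (first significant figure)
Yellow → 4 (second significant figure)
Orange → ×10^3 multiplier
Silver → ±10% tolerance
84 × 1000 = 84000 Ω
Highest = 84000 × (1 + 10/100) = 92400 Ω.

92400 Ω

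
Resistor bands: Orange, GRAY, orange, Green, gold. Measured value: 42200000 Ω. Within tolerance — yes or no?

no

Orange → 3 (first significant figure)
Grey → 8 (second significant figure)
Orange → 3 (third significant figure)
Green → ×10^5 multiplier
Gold → ±5% tolerance
383 × 100000 = 38300000 Ω
Allowed range: 36385000 Ω to 40215000 Ω.
42200000 Ω lies outside that range.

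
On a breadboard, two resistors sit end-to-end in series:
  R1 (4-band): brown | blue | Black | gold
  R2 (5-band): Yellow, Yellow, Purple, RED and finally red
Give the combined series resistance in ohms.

R1: brown, blue → 16; black ×1 → 16 Ω.
R2: yellow, yellow, violet → 447; red ×10^2 → 44700 Ω.
Series: 16 + 44700 = 44716 Ω.

44716 Ω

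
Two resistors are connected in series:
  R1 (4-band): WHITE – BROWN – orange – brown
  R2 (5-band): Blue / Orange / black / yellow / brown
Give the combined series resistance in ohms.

6391000 Ω

R1: white, brown → 91; orange ×10^3 → 91000 Ω.
R2: blue, orange, black → 630; yellow ×10^4 → 6300000 Ω.
Series: 91000 + 6300000 = 6391000 Ω.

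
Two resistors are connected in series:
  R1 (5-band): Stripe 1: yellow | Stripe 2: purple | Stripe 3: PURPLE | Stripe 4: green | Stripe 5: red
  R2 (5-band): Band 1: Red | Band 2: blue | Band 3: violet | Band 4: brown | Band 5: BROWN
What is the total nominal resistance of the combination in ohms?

47702670 Ω

R1: yellow, violet, violet → 477; green ×10^5 → 47700000 Ω.
R2: red, blue, violet → 267; brown ×10 → 2670 Ω.
Series: 47700000 + 2670 = 47702670 Ω.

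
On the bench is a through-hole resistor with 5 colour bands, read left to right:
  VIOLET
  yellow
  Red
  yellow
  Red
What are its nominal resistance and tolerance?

7420000 Ω ±2%

Violet → 7 (first significant figure)
Yellow → 4 (second significant figure)
Red → 2 (third significant figure)
Yellow → ×10^4 multiplier
Red → ±2% tolerance
742 × 10000 = 7420000 Ω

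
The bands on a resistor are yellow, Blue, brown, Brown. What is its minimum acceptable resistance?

455.4 Ω

Yellow → 4 (first significant figure)
Blue → 6 (second significant figure)
Brown → ×10 multiplier
Brown → ±1% tolerance
46 × 10 = 460 Ω
Minimum = 460 × (1 − 1/100) = 455.4 Ω.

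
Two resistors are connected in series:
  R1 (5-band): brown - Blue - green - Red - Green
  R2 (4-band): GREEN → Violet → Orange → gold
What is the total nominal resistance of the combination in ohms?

73500 Ω

R1: brown, blue, green → 165; red ×10^2 → 16500 Ω.
R2: green, violet → 57; orange ×10^3 → 57000 Ω.
Series: 16500 + 57000 = 73500 Ω.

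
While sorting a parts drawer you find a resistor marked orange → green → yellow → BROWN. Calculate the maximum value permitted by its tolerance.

Orange → 3 (first significant figure)
Green → 5 (second significant figure)
Yellow → ×10^4 multiplier
Brown → ±1% tolerance
35 × 10000 = 350000 Ω
Maximum = 350000 × (1 + 1/100) = 353500 Ω.

353500 Ω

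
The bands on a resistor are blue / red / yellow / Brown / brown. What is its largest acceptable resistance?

Blue → 6 (first significant figure)
Red → 2 (second significant figure)
Yellow → 4 (third significant figure)
Brown → ×10 multiplier
Brown → ±1% tolerance
624 × 10 = 6240 Ω
Largest = 6240 × (1 + 1/100) = 6302.4 Ω.

6302.4 Ω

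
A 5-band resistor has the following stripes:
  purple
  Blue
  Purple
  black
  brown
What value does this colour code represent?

Violet → 7 (first significant figure)
Blue → 6 (second significant figure)
Violet → 7 (third significant figure)
Black → ×1 multiplier
767 × 1 = 767 Ω

767 Ω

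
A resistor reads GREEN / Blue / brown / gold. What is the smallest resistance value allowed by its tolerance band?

Green → 5 (first significant figure)
Blue → 6 (second significant figure)
Brown → ×10 multiplier
Gold → ±5% tolerance
56 × 10 = 560 Ω
Smallest = 560 × (1 − 5/100) = 532 Ω.

532 Ω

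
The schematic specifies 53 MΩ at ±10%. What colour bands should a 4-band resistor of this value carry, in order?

53000000 Ω = 53 × 10^6.
5 → green
3 → orange
Multiplier 10^6 → blue.
±10% tolerance → silver.

green, orange, blue, silver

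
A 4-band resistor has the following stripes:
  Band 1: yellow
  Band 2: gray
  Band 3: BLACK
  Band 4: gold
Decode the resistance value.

48 Ω

Yellow → 4 (first significant figure)
Grey → 8 (second significant figure)
Black → ×1 multiplier
48 × 1 = 48 Ω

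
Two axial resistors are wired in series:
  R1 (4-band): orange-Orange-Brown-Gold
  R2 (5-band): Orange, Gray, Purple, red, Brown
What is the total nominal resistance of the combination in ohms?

39030 Ω

R1: orange, orange → 33; brown ×10 → 330 Ω.
R2: orange, grey, violet → 387; red ×10^2 → 38700 Ω.
Series: 330 + 38700 = 39030 Ω.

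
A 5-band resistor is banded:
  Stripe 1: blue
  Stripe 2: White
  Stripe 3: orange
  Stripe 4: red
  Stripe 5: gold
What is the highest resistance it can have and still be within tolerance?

Blue → 6 (first significant figure)
White → 9 (second significant figure)
Orange → 3 (third significant figure)
Red → ×10^2 multiplier
Gold → ±5% tolerance
693 × 100 = 69300 Ω
Highest = 69300 × (1 + 5/100) = 72765 Ω.

72765 Ω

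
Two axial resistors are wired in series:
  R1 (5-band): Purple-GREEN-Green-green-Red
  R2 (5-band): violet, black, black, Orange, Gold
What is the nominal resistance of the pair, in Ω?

R1: violet, green, green → 755; green ×10^5 → 75500000 Ω.
R2: violet, black, black → 700; orange ×10^3 → 700000 Ω.
Series: 75500000 + 700000 = 76200000 Ω.

76200000 Ω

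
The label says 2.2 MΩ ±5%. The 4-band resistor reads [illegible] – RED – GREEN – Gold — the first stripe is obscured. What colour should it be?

2200000 Ω = 22 × 10^5.
The first band gives digit 2 of the significand, and 2 is red.

red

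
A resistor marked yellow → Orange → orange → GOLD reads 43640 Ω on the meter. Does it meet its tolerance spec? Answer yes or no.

Yellow → 4 (first significant figure)
Orange → 3 (second significant figure)
Orange → ×10^3 multiplier
Gold → ±5% tolerance
43 × 1000 = 43000 Ω
Allowed range: 40850 Ω to 45150 Ω.
43640 Ω lies inside that range.

yes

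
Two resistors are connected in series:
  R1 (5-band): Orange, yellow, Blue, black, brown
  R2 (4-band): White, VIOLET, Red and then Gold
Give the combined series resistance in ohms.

R1: orange, yellow, blue → 346; black ×1 → 346 Ω.
R2: white, violet → 97; red ×10^2 → 9700 Ω.
Series: 346 + 9700 = 10046 Ω.

10046 Ω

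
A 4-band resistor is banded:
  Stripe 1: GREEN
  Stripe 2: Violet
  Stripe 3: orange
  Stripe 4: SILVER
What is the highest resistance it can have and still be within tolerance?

Green → 5 (first significant figure)
Violet → 7 (second significant figure)
Orange → ×10^3 multiplier
Silver → ±10% tolerance
57 × 1000 = 57000 Ω
Highest = 57000 × (1 + 10/100) = 62700 Ω.

62700 Ω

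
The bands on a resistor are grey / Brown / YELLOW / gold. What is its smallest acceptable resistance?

Grey → 8 (first significant figure)
Brown → 1 (second significant figure)
Yellow → ×10^4 multiplier
Gold → ±5% tolerance
81 × 10000 = 810000 Ω
Smallest = 810000 × (1 − 5/100) = 769500 Ω.

769500 Ω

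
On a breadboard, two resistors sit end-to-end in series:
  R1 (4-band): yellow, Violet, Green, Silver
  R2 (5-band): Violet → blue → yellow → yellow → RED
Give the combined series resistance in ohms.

R1: yellow, violet → 47; green ×10^5 → 4700000 Ω.
R2: violet, blue, yellow → 764; yellow ×10^4 → 7640000 Ω.
Series: 4700000 + 7640000 = 12340000 Ω.

12340000 Ω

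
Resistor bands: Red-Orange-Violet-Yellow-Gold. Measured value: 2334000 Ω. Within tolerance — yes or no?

Red → 2 (first significant figure)
Orange → 3 (second significant figure)
Violet → 7 (third significant figure)
Yellow → ×10^4 multiplier
Gold → ±5% tolerance
237 × 10000 = 2370000 Ω
Allowed range: 2251500 Ω to 2488500 Ω.
2334000 Ω lies inside that range.

yes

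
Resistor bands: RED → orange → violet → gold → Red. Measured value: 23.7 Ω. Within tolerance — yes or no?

yes

Red → 2 (first significant figure)
Orange → 3 (second significant figure)
Violet → 7 (third significant figure)
Gold → ×0.1 multiplier
Red → ±2% tolerance
237 × 0.1 = 23.7 Ω
Allowed range: 23.226 Ω to 24.174 Ω.
23.7 Ω lies inside that range.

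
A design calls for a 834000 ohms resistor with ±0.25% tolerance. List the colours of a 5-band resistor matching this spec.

834000 Ω = 834 × 10^3.
8 → grey
3 → orange
4 → yellow
Multiplier 10^3 → orange.
±0.25% tolerance → blue.

grey, orange, yellow, orange, blue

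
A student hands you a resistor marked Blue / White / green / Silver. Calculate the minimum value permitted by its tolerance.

Blue → 6 (first significant figure)
White → 9 (second significant figure)
Green → ×10^5 multiplier
Silver → ±10% tolerance
69 × 100000 = 6900000 Ω
Minimum = 6900000 × (1 − 10/100) = 6210000 Ω.

6210000 Ω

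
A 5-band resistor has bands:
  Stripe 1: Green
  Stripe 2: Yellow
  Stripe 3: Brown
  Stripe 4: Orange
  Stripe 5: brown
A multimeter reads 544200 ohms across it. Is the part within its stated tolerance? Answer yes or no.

Green → 5 (first significant figure)
Yellow → 4 (second significant figure)
Brown → 1 (third significant figure)
Orange → ×10^3 multiplier
Brown → ±1% tolerance
541 × 1000 = 541000 Ω
Allowed range: 535590 Ω to 546410 Ω.
544200 ohms lies inside that range.

yes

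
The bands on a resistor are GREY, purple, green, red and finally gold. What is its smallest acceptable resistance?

Grey → 8 (first significant figure)
Violet → 7 (second significant figure)
Green → 5 (third significant figure)
Red → ×10^2 multiplier
Gold → ±5% tolerance
875 × 100 = 87500 Ω
Smallest = 87500 × (1 − 5/100) = 83125 Ω.

83125 Ω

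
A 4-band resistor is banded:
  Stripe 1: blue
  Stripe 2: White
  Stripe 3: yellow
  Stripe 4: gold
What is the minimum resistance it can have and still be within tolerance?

Blue → 6 (first significant figure)
White → 9 (second significant figure)
Yellow → ×10^4 multiplier
Gold → ±5% tolerance
69 × 10000 = 690000 Ω
Minimum = 690000 × (1 − 5/100) = 655500 Ω.

655500 Ω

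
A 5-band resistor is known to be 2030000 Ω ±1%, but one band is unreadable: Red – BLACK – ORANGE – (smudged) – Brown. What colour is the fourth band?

2030000 Ω = 203 × 10^4.
The fourth band is the multiplier, 10^4, which is yellow.

yellow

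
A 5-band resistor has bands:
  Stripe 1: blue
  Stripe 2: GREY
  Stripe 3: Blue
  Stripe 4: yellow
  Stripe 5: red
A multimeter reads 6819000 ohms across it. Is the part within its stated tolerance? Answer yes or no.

Blue → 6 (first significant figure)
Grey → 8 (second significant figure)
Blue → 6 (third significant figure)
Yellow → ×10^4 multiplier
Red → ±2% tolerance
686 × 10000 = 6860000 Ω
Allowed range: 6722800 Ω to 6997200 Ω.
6819000 ohms lies inside that range.

yes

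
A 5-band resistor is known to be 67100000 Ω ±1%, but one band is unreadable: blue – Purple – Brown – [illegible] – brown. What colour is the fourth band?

67100000 Ω = 671 × 10^5.
The fourth band is the multiplier, 10^5, which is green.

green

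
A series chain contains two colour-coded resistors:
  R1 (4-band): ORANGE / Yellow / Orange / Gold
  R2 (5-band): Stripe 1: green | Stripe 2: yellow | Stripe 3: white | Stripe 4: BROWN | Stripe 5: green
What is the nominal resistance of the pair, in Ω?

R1: orange, yellow → 34; orange ×10^3 → 34000 Ω.
R2: green, yellow, white → 549; brown ×10 → 5490 Ω.
Series: 34000 + 5490 = 39490 Ω.

39490 Ω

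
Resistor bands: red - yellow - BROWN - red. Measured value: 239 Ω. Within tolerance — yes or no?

yes

Red → 2 (first significant figure)
Yellow → 4 (second significant figure)
Brown → ×10 multiplier
Red → ±2% tolerance
24 × 10 = 240 Ω
Allowed range: 235.2 Ω to 244.8 Ω.
239 Ω lies inside that range.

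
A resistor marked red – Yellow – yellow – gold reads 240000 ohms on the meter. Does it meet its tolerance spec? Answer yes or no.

Red → 2 (first significant figure)
Yellow → 4 (second significant figure)
Yellow → ×10^4 multiplier
Gold → ±5% tolerance
24 × 10000 = 240000 Ω
Allowed range: 228000 Ω to 252000 Ω.
240000 ohms lies inside that range.

yes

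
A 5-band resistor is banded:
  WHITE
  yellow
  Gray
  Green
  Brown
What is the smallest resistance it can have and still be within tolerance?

White → 9 (first significant figure)
Yellow → 4 (second significant figure)
Grey → 8 (third significant figure)
Green → ×10^5 multiplier
Brown → ±1% tolerance
948 × 100000 = 94800000 Ω
Smallest = 94800000 × (1 − 1/100) = 93852000 Ω.

93852000 Ω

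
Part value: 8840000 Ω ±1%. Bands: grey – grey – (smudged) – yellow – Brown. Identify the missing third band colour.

yellow

8840000 Ω = 884 × 10^4.
The third band gives digit 4 of the significand, and 4 is yellow.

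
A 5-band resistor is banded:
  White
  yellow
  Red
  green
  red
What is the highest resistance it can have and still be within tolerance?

White → 9 (first significant figure)
Yellow → 4 (second significant figure)
Red → 2 (third significant figure)
Green → ×10^5 multiplier
Red → ±2% tolerance
942 × 100000 = 94200000 Ω
Highest = 94200000 × (1 + 2/100) = 96084000 Ω.

96084000 Ω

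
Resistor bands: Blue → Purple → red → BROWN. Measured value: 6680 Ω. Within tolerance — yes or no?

yes

Blue → 6 (first significant figure)
Violet → 7 (second significant figure)
Red → ×10^2 multiplier
Brown → ±1% tolerance
67 × 100 = 6700 Ω
Allowed range: 6633 Ω to 6767 Ω.
6680 Ω lies inside that range.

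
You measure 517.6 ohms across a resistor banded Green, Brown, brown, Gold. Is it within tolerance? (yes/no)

yes

Green → 5 (first significant figure)
Brown → 1 (second significant figure)
Brown → ×10 multiplier
Gold → ±5% tolerance
51 × 10 = 510 Ω
Allowed range: 484.5 Ω to 535.5 Ω.
517.6 ohms lies inside that range.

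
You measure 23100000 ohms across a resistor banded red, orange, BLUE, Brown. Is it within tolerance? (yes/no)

Red → 2 (first significant figure)
Orange → 3 (second significant figure)
Blue → ×10^6 multiplier
Brown → ±1% tolerance
23 × 1000000 = 23000000 Ω
Allowed range: 22770000 Ω to 23230000 Ω.
23100000 ohms lies inside that range.

yes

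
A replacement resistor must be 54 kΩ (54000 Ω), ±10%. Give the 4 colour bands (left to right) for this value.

green, yellow, orange, silver

54000 Ω = 54 × 10^3.
5 → green
4 → yellow
Multiplier 10^3 → orange.
±10% tolerance → silver.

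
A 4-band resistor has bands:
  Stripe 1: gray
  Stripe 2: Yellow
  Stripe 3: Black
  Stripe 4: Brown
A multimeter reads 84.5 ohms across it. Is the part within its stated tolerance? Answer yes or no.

Grey → 8 (first significant figure)
Yellow → 4 (second significant figure)
Black → ×1 multiplier
Brown → ±1% tolerance
84 × 1 = 84 Ω
Allowed range: 83.16 Ω to 84.84 Ω.
84.5 ohms lies inside that range.

yes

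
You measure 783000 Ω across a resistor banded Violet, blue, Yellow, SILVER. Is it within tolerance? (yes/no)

Violet → 7 (first significant figure)
Blue → 6 (second significant figure)
Yellow → ×10^4 multiplier
Silver → ±10% tolerance
76 × 10000 = 760000 Ω
Allowed range: 684000 Ω to 836000 Ω.
783000 Ω lies inside that range.

yes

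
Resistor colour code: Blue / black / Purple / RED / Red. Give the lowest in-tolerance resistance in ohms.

59486 Ω

Blue → 6 (first significant figure)
Black → 0 (second significant figure)
Violet → 7 (third significant figure)
Red → ×10^2 multiplier
Red → ±2% tolerance
607 × 100 = 60700 Ω
Lowest = 60700 × (1 − 2/100) = 59486 Ω.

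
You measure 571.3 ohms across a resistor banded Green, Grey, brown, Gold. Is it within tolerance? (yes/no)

Green → 5 (first significant figure)
Grey → 8 (second significant figure)
Brown → ×10 multiplier
Gold → ±5% tolerance
58 × 10 = 580 Ω
Allowed range: 551 Ω to 609 Ω.
571.3 ohms lies inside that range.

yes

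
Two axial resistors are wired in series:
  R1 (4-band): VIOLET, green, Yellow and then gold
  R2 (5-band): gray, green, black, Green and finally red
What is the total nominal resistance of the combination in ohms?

R1: violet, green → 75; yellow ×10^4 → 750000 Ω.
R2: grey, green, black → 850; green ×10^5 → 85000000 Ω.
Series: 750000 + 85000000 = 85750000 Ω.

85750000 Ω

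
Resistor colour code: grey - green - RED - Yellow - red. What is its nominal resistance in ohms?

Grey → 8 (first significant figure)
Green → 5 (second significant figure)
Red → 2 (third significant figure)
Yellow → ×10^4 multiplier
852 × 10000 = 8520000 Ω

8520000 Ω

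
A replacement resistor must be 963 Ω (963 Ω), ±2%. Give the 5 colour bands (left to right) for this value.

963 Ω = 963 × 10^0.
9 → white
6 → blue
3 → orange
Multiplier 10^0 → black.
±2% tolerance → red.

white, blue, orange, black, red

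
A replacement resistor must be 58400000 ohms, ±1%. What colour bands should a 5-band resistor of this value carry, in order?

green, grey, yellow, green, brown

58400000 Ω = 584 × 10^5.
5 → green
8 → grey
4 → yellow
Multiplier 10^5 → green.
±1% tolerance → brown.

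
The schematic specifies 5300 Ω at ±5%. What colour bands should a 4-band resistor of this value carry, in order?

green, orange, red, gold

5300 Ω = 53 × 10^2.
5 → green
3 → orange
Multiplier 10^2 → red.
±5% tolerance → gold.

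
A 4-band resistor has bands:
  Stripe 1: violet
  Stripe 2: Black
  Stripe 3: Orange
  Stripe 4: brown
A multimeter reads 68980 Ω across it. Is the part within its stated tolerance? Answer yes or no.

no

Violet → 7 (first significant figure)
Black → 0 (second significant figure)
Orange → ×10^3 multiplier
Brown → ±1% tolerance
70 × 1000 = 70000 Ω
Allowed range: 69300 Ω to 70700 Ω.
68980 Ω lies outside that range.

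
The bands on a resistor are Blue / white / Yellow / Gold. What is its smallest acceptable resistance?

Blue → 6 (first significant figure)
White → 9 (second significant figure)
Yellow → ×10^4 multiplier
Gold → ±5% tolerance
69 × 10000 = 690000 Ω
Smallest = 690000 × (1 − 5/100) = 655500 Ω.

655500 Ω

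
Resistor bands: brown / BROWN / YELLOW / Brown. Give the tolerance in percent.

±1%

The last band, brown, is the tolerance band.
Brown corresponds to ±1%.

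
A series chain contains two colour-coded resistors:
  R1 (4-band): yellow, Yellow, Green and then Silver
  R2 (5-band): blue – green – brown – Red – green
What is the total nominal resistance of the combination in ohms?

R1: yellow, yellow → 44; green ×10^5 → 4400000 Ω.
R2: blue, green, brown → 651; red ×10^2 → 65100 Ω.
Series: 4400000 + 65100 = 4465100 Ω.

4465100 Ω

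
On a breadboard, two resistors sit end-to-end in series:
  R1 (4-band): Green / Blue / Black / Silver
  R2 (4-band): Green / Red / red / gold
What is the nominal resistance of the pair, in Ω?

R1: green, blue → 56; black ×1 → 56 Ω.
R2: green, red → 52; red ×10^2 → 5200 Ω.
Series: 56 + 5200 = 5256 Ω.

5256 Ω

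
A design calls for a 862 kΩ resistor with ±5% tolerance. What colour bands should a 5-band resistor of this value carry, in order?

862000 Ω = 862 × 10^3.
8 → grey
6 → blue
2 → red
Multiplier 10^3 → orange.
±5% tolerance → gold.

grey, blue, red, orange, gold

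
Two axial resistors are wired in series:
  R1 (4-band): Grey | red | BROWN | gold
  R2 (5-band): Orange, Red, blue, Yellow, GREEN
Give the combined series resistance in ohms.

3260820 Ω

R1: grey, red → 82; brown ×10 → 820 Ω.
R2: orange, red, blue → 326; yellow ×10^4 → 3260000 Ω.
Series: 820 + 3260000 = 3260820 Ω.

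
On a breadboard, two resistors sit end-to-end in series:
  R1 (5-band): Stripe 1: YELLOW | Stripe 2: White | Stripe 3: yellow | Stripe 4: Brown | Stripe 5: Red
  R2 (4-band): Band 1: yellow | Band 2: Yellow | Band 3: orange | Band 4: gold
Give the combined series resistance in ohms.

R1: yellow, white, yellow → 494; brown ×10 → 4940 Ω.
R2: yellow, yellow → 44; orange ×10^3 → 44000 Ω.
Series: 4940 + 44000 = 48940 Ω.

48940 Ω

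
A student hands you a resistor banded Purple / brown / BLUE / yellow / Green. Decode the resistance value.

7160000 Ω

Violet → 7 (first significant figure)
Brown → 1 (second significant figure)
Blue → 6 (third significant figure)
Yellow → ×10^4 multiplier
716 × 10000 = 7160000 Ω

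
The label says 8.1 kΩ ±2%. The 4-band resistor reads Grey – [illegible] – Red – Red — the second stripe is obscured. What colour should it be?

8100 Ω = 81 × 10^2.
The second band gives digit 1 of the significand, and 1 is brown.

brown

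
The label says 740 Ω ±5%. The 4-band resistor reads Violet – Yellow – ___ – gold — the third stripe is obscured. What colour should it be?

740 Ω = 74 × 10^1.
The third band is the multiplier, 10^1, which is brown.

brown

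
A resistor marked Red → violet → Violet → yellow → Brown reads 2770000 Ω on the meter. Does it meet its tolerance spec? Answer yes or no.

yes

Red → 2 (first significant figure)
Violet → 7 (second significant figure)
Violet → 7 (third significant figure)
Yellow → ×10^4 multiplier
Brown → ±1% tolerance
277 × 10000 = 2770000 Ω
Allowed range: 2742300 Ω to 2797700 Ω.
2770000 Ω lies inside that range.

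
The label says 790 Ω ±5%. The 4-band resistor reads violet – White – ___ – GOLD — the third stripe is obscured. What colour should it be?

brown

790 Ω = 79 × 10^1.
The third band is the multiplier, 10^1, which is brown.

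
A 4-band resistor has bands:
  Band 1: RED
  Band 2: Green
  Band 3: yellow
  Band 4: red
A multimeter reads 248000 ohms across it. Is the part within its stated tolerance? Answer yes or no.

Red → 2 (first significant figure)
Green → 5 (second significant figure)
Yellow → ×10^4 multiplier
Red → ±2% tolerance
25 × 10000 = 250000 Ω
Allowed range: 245000 Ω to 255000 Ω.
248000 ohms lies inside that range.

yes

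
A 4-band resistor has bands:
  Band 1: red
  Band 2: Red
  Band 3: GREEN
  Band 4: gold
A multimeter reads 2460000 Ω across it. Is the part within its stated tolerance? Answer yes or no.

Red → 2 (first significant figure)
Red → 2 (second significant figure)
Green → ×10^5 multiplier
Gold → ±5% tolerance
22 × 100000 = 2200000 Ω
Allowed range: 2090000 Ω to 2310000 Ω.
2460000 Ω lies outside that range.

no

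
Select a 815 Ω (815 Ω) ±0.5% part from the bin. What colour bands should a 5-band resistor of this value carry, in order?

815 Ω = 815 × 10^0.
8 → grey
1 → brown
5 → green
Multiplier 10^0 → black.
±0.5% tolerance → green.

grey, brown, green, black, green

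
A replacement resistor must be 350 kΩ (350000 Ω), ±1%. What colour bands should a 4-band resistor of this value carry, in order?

orange, green, yellow, brown

350000 Ω = 35 × 10^4.
3 → orange
5 → green
Multiplier 10^4 → yellow.
±1% tolerance → brown.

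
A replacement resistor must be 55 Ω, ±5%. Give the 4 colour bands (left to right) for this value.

green, green, black, gold

55 Ω = 55 × 10^0.
5 → green
5 → green
Multiplier 10^0 → black.
±5% tolerance → gold.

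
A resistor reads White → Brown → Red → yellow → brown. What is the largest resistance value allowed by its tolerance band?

White → 9 (first significant figure)
Brown → 1 (second significant figure)
Red → 2 (third significant figure)
Yellow → ×10^4 multiplier
Brown → ±1% tolerance
912 × 10000 = 9120000 Ω
Largest = 9120000 × (1 + 1/100) = 9211200 Ω.

9211200 Ω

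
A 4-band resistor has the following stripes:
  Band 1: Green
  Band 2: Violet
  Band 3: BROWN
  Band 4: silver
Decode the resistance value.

570 Ω

Green → 5 (first significant figure)
Violet → 7 (second significant figure)
Brown → ×10 multiplier
57 × 10 = 570 Ω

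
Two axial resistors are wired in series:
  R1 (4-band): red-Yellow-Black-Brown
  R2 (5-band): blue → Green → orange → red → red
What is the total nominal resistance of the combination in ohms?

65324 Ω

R1: red, yellow → 24; black ×1 → 24 Ω.
R2: blue, green, orange → 653; red ×10^2 → 65300 Ω.
Series: 24 + 65300 = 65324 Ω.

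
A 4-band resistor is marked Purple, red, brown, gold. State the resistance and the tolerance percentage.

720 Ω ±5%

Violet → 7 (first significant figure)
Red → 2 (second significant figure)
Brown → ×10 multiplier
Gold → ±5% tolerance
72 × 10 = 720 Ω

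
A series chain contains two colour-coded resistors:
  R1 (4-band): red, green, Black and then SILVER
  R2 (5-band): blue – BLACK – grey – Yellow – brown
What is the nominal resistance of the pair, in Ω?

6080025 Ω

R1: red, green → 25; black ×1 → 25 Ω.
R2: blue, black, grey → 608; yellow ×10^4 → 6080000 Ω.
Series: 25 + 6080000 = 6080025 Ω.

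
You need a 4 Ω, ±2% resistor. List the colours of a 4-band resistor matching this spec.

4 Ω = 40 × 10^-1.
4 → yellow
0 → black
Multiplier 10^-1 → gold.
±2% tolerance → red.

yellow, black, gold, red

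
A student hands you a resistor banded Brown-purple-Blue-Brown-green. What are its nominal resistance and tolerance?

1760 Ω ±0.5%

Brown → 1 (first significant figure)
Violet → 7 (second significant figure)
Blue → 6 (third significant figure)
Brown → ×10 multiplier
Green → ±0.5% tolerance
176 × 10 = 1760 Ω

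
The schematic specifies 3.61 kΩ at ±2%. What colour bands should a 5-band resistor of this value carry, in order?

3610 Ω = 361 × 10^1.
3 → orange
6 → blue
1 → brown
Multiplier 10^1 → brown.
±2% tolerance → red.

orange, blue, brown, brown, red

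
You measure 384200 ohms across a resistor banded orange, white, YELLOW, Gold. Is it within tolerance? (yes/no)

yes

Orange → 3 (first significant figure)
White → 9 (second significant figure)
Yellow → ×10^4 multiplier
Gold → ±5% tolerance
39 × 10000 = 390000 Ω
Allowed range: 370500 Ω to 409500 Ω.
384200 ohms lies inside that range.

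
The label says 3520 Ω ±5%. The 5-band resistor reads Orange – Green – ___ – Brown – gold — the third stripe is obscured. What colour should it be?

3520 Ω = 352 × 10^1.
The third band gives digit 2 of the significand, and 2 is red.

red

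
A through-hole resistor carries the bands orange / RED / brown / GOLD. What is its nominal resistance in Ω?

320 Ω

Orange → 3 (first significant figure)
Red → 2 (second significant figure)
Brown → ×10 multiplier
32 × 10 = 320 Ω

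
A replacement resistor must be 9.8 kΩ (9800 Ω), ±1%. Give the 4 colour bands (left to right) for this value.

white, grey, red, brown

9800 Ω = 98 × 10^2.
9 → white
8 → grey
Multiplier 10^2 → red.
±1% tolerance → brown.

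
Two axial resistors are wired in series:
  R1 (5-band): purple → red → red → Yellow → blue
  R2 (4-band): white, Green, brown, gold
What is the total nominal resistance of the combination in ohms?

R1: violet, red, red → 722; yellow ×10^4 → 7220000 Ω.
R2: white, green → 95; brown ×10 → 950 Ω.
Series: 7220000 + 950 = 7220950 Ω.

7220950 Ω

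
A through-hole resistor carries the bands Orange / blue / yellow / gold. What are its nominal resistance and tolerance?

360000 Ω ±5%

Orange → 3 (first significant figure)
Blue → 6 (second significant figure)
Yellow → ×10^4 multiplier
Gold → ±5% tolerance
36 × 10000 = 360000 Ω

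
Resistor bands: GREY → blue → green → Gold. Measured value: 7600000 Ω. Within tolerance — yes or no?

no

Grey → 8 (first significant figure)
Blue → 6 (second significant figure)
Green → ×10^5 multiplier
Gold → ±5% tolerance
86 × 100000 = 8600000 Ω
Allowed range: 8170000 Ω to 9030000 Ω.
7600000 Ω lies outside that range.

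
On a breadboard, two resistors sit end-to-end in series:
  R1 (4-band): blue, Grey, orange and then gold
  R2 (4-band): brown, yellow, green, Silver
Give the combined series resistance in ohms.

1468000 Ω

R1: blue, grey → 68; orange ×10^3 → 68000 Ω.
R2: brown, yellow → 14; green ×10^5 → 1400000 Ω.
Series: 68000 + 1400000 = 1468000 Ω.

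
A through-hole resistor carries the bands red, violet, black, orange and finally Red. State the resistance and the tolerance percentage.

Red → 2 (first significant figure)
Violet → 7 (second significant figure)
Black → 0 (third significant figure)
Orange → ×10^3 multiplier
Red → ±2% tolerance
270 × 1000 = 270000 Ω

270000 Ω ±2%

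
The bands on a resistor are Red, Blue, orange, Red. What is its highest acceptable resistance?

Red → 2 (first significant figure)
Blue → 6 (second significant figure)
Orange → ×10^3 multiplier
Red → ±2% tolerance
26 × 1000 = 26000 Ω
Highest = 26000 × (1 + 2/100) = 26520 Ω.

26520 Ω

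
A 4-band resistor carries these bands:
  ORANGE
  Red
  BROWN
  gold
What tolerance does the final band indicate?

±5%

The last band, gold, is the tolerance band.
Gold corresponds to ±5%.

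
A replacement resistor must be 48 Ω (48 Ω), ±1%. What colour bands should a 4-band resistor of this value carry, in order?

yellow, grey, black, brown

48 Ω = 48 × 10^0.
4 → yellow
8 → grey
Multiplier 10^0 → black.
±1% tolerance → brown.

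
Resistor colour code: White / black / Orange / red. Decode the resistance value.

90000 Ω

White → 9 (first significant figure)
Black → 0 (second significant figure)
Orange → ×10^3 multiplier
90 × 1000 = 90000 Ω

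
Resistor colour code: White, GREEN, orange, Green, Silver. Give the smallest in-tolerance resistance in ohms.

85770000 Ω

White → 9 (first significant figure)
Green → 5 (second significant figure)
Orange → 3 (third significant figure)
Green → ×10^5 multiplier
Silver → ±10% tolerance
953 × 100000 = 95300000 Ω
Smallest = 95300000 × (1 − 10/100) = 85770000 Ω.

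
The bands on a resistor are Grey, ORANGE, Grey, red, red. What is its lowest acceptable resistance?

82124 Ω

Grey → 8 (first significant figure)
Orange → 3 (second significant figure)
Grey → 8 (third significant figure)
Red → ×10^2 multiplier
Red → ±2% tolerance
838 × 100 = 83800 Ω
Lowest = 83800 × (1 − 2/100) = 82124 Ω.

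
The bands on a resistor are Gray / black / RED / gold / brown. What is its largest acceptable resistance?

81.002 Ω

Grey → 8 (first significant figure)
Black → 0 (second significant figure)
Red → 2 (third significant figure)
Gold → ×0.1 multiplier
Brown → ±1% tolerance
802 × 0.1 = 80.2 Ω
Largest = 80.2 × (1 + 1/100) = 81.002 Ω.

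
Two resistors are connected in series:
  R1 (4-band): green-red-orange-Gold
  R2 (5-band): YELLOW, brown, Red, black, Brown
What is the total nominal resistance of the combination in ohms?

52412 Ω

R1: green, red → 52; orange ×10^3 → 52000 Ω.
R2: yellow, brown, red → 412; black ×1 → 412 Ω.
Series: 52000 + 412 = 52412 Ω.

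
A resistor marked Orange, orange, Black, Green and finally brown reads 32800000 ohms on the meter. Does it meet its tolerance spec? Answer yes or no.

yes

Orange → 3 (first significant figure)
Orange → 3 (second significant figure)
Black → 0 (third significant figure)
Green → ×10^5 multiplier
Brown → ±1% tolerance
330 × 100000 = 33000000 Ω
Allowed range: 32670000 Ω to 33330000 Ω.
32800000 ohms lies inside that range.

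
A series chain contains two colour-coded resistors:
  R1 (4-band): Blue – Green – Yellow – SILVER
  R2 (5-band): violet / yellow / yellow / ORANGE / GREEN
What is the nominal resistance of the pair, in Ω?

R1: blue, green → 65; yellow ×10^4 → 650000 Ω.
R2: violet, yellow, yellow → 744; orange ×10^3 → 744000 Ω.
Series: 650000 + 744000 = 1394000 Ω.

1394000 Ω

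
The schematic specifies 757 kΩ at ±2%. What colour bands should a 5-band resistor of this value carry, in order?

violet, green, violet, orange, red

757000 Ω = 757 × 10^3.
7 → violet
5 → green
7 → violet
Multiplier 10^3 → orange.
±2% tolerance → red.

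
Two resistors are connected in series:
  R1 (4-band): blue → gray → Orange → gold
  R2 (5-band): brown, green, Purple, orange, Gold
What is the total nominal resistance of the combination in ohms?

R1: blue, grey → 68; orange ×10^3 → 68000 Ω.
R2: brown, green, violet → 157; orange ×10^3 → 157000 Ω.
Series: 68000 + 157000 = 225000 Ω.

225000 Ω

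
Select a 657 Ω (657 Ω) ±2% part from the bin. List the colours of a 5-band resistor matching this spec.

657 Ω = 657 × 10^0.
6 → blue
5 → green
7 → violet
Multiplier 10^0 → black.
±2% tolerance → red.

blue, green, violet, black, red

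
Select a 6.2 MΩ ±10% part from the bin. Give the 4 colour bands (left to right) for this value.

blue, red, green, silver

6200000 Ω = 62 × 10^5.
6 → blue
2 → red
Multiplier 10^5 → green.
±10% tolerance → silver.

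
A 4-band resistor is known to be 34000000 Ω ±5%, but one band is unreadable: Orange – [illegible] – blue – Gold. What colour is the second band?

34000000 Ω = 34 × 10^6.
The second band gives digit 4 of the significand, and 4 is yellow.

yellow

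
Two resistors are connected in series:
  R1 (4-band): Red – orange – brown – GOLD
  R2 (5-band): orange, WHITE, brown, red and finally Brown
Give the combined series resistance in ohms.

R1: red, orange → 23; brown ×10 → 230 Ω.
R2: orange, white, brown → 391; red ×10^2 → 39100 Ω.
Series: 230 + 39100 = 39330 Ω.

39330 Ω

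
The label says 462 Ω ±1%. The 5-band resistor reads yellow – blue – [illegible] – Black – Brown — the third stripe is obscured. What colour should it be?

red

462 Ω = 462 × 10^0.
The third band gives digit 2 of the significand, and 2 is red.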